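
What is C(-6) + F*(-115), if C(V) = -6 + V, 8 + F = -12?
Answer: 2288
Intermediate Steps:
F = -20 (F = -8 - 12 = -20)
C(-6) + F*(-115) = (-6 - 6) - 20*(-115) = -12 + 2300 = 2288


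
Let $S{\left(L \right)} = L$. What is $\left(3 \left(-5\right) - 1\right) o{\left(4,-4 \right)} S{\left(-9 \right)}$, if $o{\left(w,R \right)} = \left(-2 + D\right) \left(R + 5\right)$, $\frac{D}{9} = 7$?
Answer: $8784$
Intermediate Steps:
$D = 63$ ($D = 9 \cdot 7 = 63$)
$o{\left(w,R \right)} = 305 + 61 R$ ($o{\left(w,R \right)} = \left(-2 + 63\right) \left(R + 5\right) = 61 \left(5 + R\right) = 305 + 61 R$)
$\left(3 \left(-5\right) - 1\right) o{\left(4,-4 \right)} S{\left(-9 \right)} = \left(3 \left(-5\right) - 1\right) \left(305 + 61 \left(-4\right)\right) \left(-9\right) = \left(-15 - 1\right) \left(305 - 244\right) \left(-9\right) = \left(-16\right) 61 \left(-9\right) = \left(-976\right) \left(-9\right) = 8784$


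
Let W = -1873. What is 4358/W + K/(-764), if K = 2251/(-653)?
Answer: -2169955213/934424716 ≈ -2.3222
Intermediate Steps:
K = -2251/653 (K = 2251*(-1/653) = -2251/653 ≈ -3.4472)
4358/W + K/(-764) = 4358/(-1873) - 2251/653/(-764) = 4358*(-1/1873) - 2251/653*(-1/764) = -4358/1873 + 2251/498892 = -2169955213/934424716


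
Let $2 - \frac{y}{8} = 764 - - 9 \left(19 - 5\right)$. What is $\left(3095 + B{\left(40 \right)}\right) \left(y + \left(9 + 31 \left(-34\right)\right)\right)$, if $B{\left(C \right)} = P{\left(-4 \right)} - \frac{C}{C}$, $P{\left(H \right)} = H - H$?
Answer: $-25213006$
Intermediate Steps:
$P{\left(H \right)} = 0$
$y = -7104$ ($y = 16 - 8 \left(764 - - 9 \left(19 - 5\right)\right) = 16 - 8 \left(764 - \left(-9\right) 14\right) = 16 - 8 \left(764 - -126\right) = 16 - 8 \left(764 + 126\right) = 16 - 7120 = -7104$)
$B{\left(C \right)} = -1$ ($B{\left(C \right)} = 0 - \frac{C}{C} = 0 - 1 = -1$)
$\left(3095 + B{\left(40 \right)}\right) \left(y + \left(9 + 31 \left(-34\right)\right)\right) = \left(3095 - 1\right) \left(-7104 + \left(9 + 31 \left(-34\right)\right)\right) = 3094 \left(-7104 + \left(9 - 1054\right)\right) = 3094 \left(-7104 - 1045\right) = 3094 \left(-8149\right) = -25213006$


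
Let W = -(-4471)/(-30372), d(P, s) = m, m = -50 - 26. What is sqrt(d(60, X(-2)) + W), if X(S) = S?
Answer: I*sqrt(17560657599)/15186 ≈ 8.7262*I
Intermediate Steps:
m = -76
d(P, s) = -76
W = -4471/30372 (W = -(-4471)*(-1)/30372 = -1*4471/30372 = -4471/30372 ≈ -0.14721)
sqrt(d(60, X(-2)) + W) = sqrt(-76 - 4471/30372) = sqrt(-2312743/30372) = I*sqrt(17560657599)/15186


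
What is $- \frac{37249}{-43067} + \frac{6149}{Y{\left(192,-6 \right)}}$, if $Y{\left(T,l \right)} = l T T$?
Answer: $\frac{7974063833}{9525731328} \approx 0.83711$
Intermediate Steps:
$Y{\left(T,l \right)} = l T^{2}$ ($Y{\left(T,l \right)} = T l T = l T^{2}$)
$- \frac{37249}{-43067} + \frac{6149}{Y{\left(192,-6 \right)}} = - \frac{37249}{-43067} + \frac{6149}{\left(-6\right) 192^{2}} = \left(-37249\right) \left(- \frac{1}{43067}\right) + \frac{6149}{\left(-6\right) 36864} = \frac{37249}{43067} + \frac{6149}{-221184} = \frac{37249}{43067} + 6149 \left(- \frac{1}{221184}\right) = \frac{37249}{43067} - \frac{6149}{221184} = \frac{7974063833}{9525731328}$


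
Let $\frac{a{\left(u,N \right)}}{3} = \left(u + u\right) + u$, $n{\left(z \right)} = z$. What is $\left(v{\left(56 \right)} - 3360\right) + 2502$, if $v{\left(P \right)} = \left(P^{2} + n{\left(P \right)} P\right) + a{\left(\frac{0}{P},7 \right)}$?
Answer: $5414$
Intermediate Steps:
$a{\left(u,N \right)} = 9 u$ ($a{\left(u,N \right)} = 3 \left(\left(u + u\right) + u\right) = 3 \left(2 u + u\right) = 3 \cdot 3 u = 9 u$)
$v{\left(P \right)} = 2 P^{2}$ ($v{\left(P \right)} = \left(P^{2} + P P\right) + 9 \frac{0}{P} = \left(P^{2} + P^{2}\right) + 9 \cdot 0 = 2 P^{2} + 0 = 2 P^{2}$)
$\left(v{\left(56 \right)} - 3360\right) + 2502 = \left(2 \cdot 56^{2} - 3360\right) + 2502 = \left(2 \cdot 3136 - 3360\right) + 2502 = \left(6272 - 3360\right) + 2502 = 2912 + 2502 = 5414$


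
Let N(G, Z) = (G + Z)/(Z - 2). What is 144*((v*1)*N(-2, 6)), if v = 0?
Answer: 0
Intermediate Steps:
N(G, Z) = (G + Z)/(-2 + Z)
144*((v*1)*N(-2, 6)) = 144*((0*1)*((-2 + 6)/(-2 + 6))) = 144*(0*(4/4)) = 144*(0*((1/4)*4)) = 144*(0*1) = 144*0 = 0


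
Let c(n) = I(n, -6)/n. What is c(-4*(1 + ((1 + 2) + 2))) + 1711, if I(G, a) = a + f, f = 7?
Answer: 41063/24 ≈ 1711.0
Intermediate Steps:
I(G, a) = 7 + a (I(G, a) = a + 7 = 7 + a)
c(n) = 1/n (c(n) = (7 - 6)/n = 1/n)
c(-4*(1 + ((1 + 2) + 2))) + 1711 = 1/(-4*(1 + ((1 + 2) + 2))) + 1711 = 1/(-4*(1 + (3 + 2))) + 1711 = 1/(-4*(1 + 5)) + 1711 = 1/(-4*6) + 1711 = 1/(-24) + 1711 = -1/24 + 1711 = 41063/24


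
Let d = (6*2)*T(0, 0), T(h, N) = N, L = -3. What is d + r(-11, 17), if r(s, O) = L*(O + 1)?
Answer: -54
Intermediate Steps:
r(s, O) = -3 - 3*O (r(s, O) = -3*(O + 1) = -3*(1 + O) = -3 - 3*O)
d = 0 (d = (6*2)*0 = 12*0 = 0)
d + r(-11, 17) = 0 + (-3 - 3*17) = 0 + (-3 - 51) = 0 - 54 = -54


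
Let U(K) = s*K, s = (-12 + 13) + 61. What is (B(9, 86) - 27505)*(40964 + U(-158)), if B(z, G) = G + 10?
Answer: -854283712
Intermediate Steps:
s = 62 (s = 1 + 61 = 62)
B(z, G) = 10 + G
U(K) = 62*K
(B(9, 86) - 27505)*(40964 + U(-158)) = ((10 + 86) - 27505)*(40964 + 62*(-158)) = (96 - 27505)*(40964 - 9796) = -27409*31168 = -854283712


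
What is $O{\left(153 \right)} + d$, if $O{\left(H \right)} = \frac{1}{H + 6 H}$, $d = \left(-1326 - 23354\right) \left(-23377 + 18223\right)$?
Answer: $\frac{136231971121}{1071} \approx 1.272 \cdot 10^{8}$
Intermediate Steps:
$d = 127200720$ ($d = \left(-24680\right) \left(-5154\right) = 127200720$)
$O{\left(H \right)} = \frac{1}{7 H}$
$O{\left(153 \right)} + d = \frac{1}{7 \cdot 153} + 127200720 = \frac{1}{7} \cdot \frac{1}{153} + 127200720 = \frac{1}{1071} + 127200720 = \frac{136231971121}{1071}$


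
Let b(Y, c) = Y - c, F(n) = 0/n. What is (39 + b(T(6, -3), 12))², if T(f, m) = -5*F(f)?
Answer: 729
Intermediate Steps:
F(n) = 0
T(f, m) = 0 (T(f, m) = -5*0 = 0)
(39 + b(T(6, -3), 12))² = (39 + (0 - 1*12))² = (39 + (0 - 12))² = (39 - 12)² = 27² = 729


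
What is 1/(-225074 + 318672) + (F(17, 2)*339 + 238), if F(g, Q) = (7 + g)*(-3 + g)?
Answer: 10683462917/93598 ≈ 1.1414e+5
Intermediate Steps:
F(g, Q) = (-3 + g)*(7 + g)
1/(-225074 + 318672) + (F(17, 2)*339 + 238) = 1/(-225074 + 318672) + ((-21 + 17**2 + 4*17)*339 + 238) = 1/93598 + ((-21 + 289 + 68)*339 + 238) = 1/93598 + (336*339 + 238) = 1/93598 + (113904 + 238) = 1/93598 + 114142 = 10683462917/93598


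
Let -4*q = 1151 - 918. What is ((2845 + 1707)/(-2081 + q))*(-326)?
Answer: 5935808/8557 ≈ 693.68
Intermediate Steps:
q = -233/4 (q = -(1151 - 918)/4 = -¼*233 = -233/4 ≈ -58.250)
((2845 + 1707)/(-2081 + q))*(-326) = ((2845 + 1707)/(-2081 - 233/4))*(-326) = (4552/(-8557/4))*(-326) = (4552*(-4/8557))*(-326) = -18208/8557*(-326) = 5935808/8557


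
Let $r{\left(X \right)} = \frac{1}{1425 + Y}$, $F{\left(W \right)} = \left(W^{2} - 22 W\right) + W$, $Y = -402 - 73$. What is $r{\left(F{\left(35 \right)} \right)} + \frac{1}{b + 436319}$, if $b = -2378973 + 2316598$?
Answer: $\frac{187447}{177623400} \approx 0.0010553$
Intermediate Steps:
$Y = -475$
$b = -62375$
$F{\left(W \right)} = W^{2} - 21 W$
$r{\left(X \right)} = \frac{1}{950}$ ($r{\left(X \right)} = \frac{1}{1425 - 475} = \frac{1}{950}$)
$r{\left(F{\left(35 \right)} \right)} + \frac{1}{b + 436319} = \frac{1}{950} + \frac{1}{-62375 + 436319} = \frac{1}{950} + \frac{1}{373944} = \frac{187447}{177623400}$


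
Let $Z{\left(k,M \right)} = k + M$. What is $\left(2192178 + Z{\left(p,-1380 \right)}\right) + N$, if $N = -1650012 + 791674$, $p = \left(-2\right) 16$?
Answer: $1332428$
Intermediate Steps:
$p = -32$
$N = -858338$
$Z{\left(k,M \right)} = M + k$
$\left(2192178 + Z{\left(p,-1380 \right)}\right) + N = \left(2192178 - 1412\right) - 858338 = 2190766 - 858338 = 1332428$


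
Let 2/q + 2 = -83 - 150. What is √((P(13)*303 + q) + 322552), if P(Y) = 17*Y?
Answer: √21510965405/235 ≈ 624.11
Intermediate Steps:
q = -2/235 (q = 2/(-2 + (-83 - 150)) = 2/(-2 - 233) = 2/(-235) = 2*(-1/235) = -2/235 ≈ -0.0085106)
√((P(13)*303 + q) + 322552) = √(((17*13)*303 - 2/235) + 322552) = √((221*303 - 2/235) + 322552) = √((66963 - 2/235) + 322552) = √(15736303/235 + 322552) = √(91536023/235) = √21510965405/235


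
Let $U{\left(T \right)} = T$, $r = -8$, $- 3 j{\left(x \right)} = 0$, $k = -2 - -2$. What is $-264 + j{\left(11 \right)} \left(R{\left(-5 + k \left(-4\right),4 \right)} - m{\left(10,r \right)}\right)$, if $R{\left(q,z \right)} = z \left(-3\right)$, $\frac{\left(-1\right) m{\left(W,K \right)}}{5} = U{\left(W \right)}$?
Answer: $-264$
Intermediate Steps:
$k = 0$ ($k = -2 + 2 = 0$)
$j{\left(x \right)} = 0$ ($j{\left(x \right)} = \left(- \frac{1}{3}\right) 0 = 0$)
$m{\left(W,K \right)} = - 5 W$
$R{\left(q,z \right)} = - 3 z$
$-264 + j{\left(11 \right)} \left(R{\left(-5 + k \left(-4\right),4 \right)} - m{\left(10,r \right)}\right) = -264 + 0 \left(\left(-3\right) 4 - \left(-5\right) 10\right) = -264 + 0 \left(-12 - -50\right) = -264 + 0 \left(-12 + 50\right) = -264 + 0 \cdot 38 = -264 + 0 = -264$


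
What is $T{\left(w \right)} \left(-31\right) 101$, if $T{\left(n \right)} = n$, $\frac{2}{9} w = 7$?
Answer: $- \frac{197253}{2} \approx -98627.0$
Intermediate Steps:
$w = \frac{63}{2}$ ($w = \frac{9}{2} \cdot 7 = \frac{63}{2} \approx 31.5$)
$T{\left(w \right)} \left(-31\right) 101 = \frac{63}{2} \left(-31\right) 101 = \left(- \frac{1953}{2}\right) 101 = - \frac{197253}{2}$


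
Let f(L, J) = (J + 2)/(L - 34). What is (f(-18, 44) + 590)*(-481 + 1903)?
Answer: 10890387/13 ≈ 8.3772e+5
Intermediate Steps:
f(L, J) = (2 + J)/(-34 + L)
(f(-18, 44) + 590)*(-481 + 1903) = ((2 + 44)/(-34 - 18) + 590)*(-481 + 1903) = (46/(-52) + 590)*1422 = (-1/52*46 + 590)*1422 = (-23/26 + 590)*1422 = (15317/26)*1422 = 10890387/13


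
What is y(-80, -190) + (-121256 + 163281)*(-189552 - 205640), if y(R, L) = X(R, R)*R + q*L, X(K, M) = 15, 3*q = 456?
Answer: -16607973880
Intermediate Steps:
q = 152 (q = (1/3)*456 = 152)
y(R, L) = 15*R + 152*L
y(-80, -190) + (-121256 + 163281)*(-189552 - 205640) = (15*(-80) + 152*(-190)) + (-121256 + 163281)*(-189552 - 205640) = (-1200 - 28880) + 42025*(-395192) = -30080 - 16607943800 = -16607973880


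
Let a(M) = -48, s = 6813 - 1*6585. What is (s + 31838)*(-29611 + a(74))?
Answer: -951045494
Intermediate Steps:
s = 228 (s = 6813 - 6585 = 228)
(s + 31838)*(-29611 + a(74)) = (228 + 31838)*(-29611 - 48) = 32066*(-29659) = -951045494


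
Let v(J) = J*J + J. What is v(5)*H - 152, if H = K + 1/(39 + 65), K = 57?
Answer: 81031/52 ≈ 1558.3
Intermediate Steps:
v(J) = J + J**2 (v(J) = J**2 + J = J + J**2)
H = 5929/104 (H = 57 + 1/(39 + 65) = 57 + 1/104 = 5929/104 ≈ 57.010)
v(5)*H - 152 = (5*(1 + 5))*(5929/104) - 152 = (5*6)*(5929/104) - 152 = 30*(5929/104) - 152 = 88935/52 - 152 = 81031/52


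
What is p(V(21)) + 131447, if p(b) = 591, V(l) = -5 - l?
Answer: 132038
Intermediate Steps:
p(V(21)) + 131447 = 591 + 131447 = 132038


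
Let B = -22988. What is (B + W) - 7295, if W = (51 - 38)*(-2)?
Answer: -30309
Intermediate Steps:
W = -26 (W = 13*(-2) = -26)
(B + W) - 7295 = (-22988 - 26) - 7295 = -23014 - 7295 = -30309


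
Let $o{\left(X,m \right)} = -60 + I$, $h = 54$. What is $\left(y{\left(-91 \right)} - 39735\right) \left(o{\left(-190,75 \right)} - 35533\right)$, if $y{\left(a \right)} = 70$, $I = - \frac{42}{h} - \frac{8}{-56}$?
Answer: $\frac{88944756335}{63} \approx 1.4118 \cdot 10^{9}$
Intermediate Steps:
$I = - \frac{40}{63}$ ($I = - \frac{42}{54} - \frac{8}{-56} = \left(-42\right) \frac{1}{54} - - \frac{1}{7} = - \frac{7}{9} + \frac{1}{7} = - \frac{40}{63} \approx -0.63492$)
$o{\left(X,m \right)} = - \frac{3820}{63}$ ($o{\left(X,m \right)} = -60 - \frac{40}{63} = - \frac{3820}{63}$)
$\left(y{\left(-91 \right)} - 39735\right) \left(o{\left(-190,75 \right)} - 35533\right) = \left(70 - 39735\right) \left(- \frac{3820}{63} - 35533\right) = \left(-39665\right) \left(- \frac{2242399}{63}\right) = \frac{88944756335}{63}$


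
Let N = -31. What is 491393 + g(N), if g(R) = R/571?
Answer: 280585372/571 ≈ 4.9139e+5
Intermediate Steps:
g(R) = R/571 (g(R) = R*(1/571) = R/571)
491393 + g(N) = 491393 + (1/571)*(-31) = 491393 - 31/571 = 280585372/571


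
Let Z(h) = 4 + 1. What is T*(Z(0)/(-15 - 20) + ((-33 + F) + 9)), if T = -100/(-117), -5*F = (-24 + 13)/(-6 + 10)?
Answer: -1835/91 ≈ -20.165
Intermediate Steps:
F = 11/20 (F = -(-24 + 13)/(5*(-6 + 10)) = -(-11)/(5*4) = -⅕*(-11/4) = 11/20 ≈ 0.55000)
Z(h) = 5
T = 100/117 (T = -100*(-1/117) = 100/117 ≈ 0.85470)
T*(Z(0)/(-15 - 20) + ((-33 + F) + 9)) = 100*(5/(-15 - 20) + ((-33 + 11/20) + 9))/117 = 100*(5/(-35) + (-649/20 + 9))/117 = 100*(5*(-1/35) - 469/20)/117 = 100*(-⅐ - 469/20)/117 = (100/117)*(-3303/140) = -1835/91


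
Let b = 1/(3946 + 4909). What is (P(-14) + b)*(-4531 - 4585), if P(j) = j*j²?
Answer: 221501652804/8855 ≈ 2.5014e+7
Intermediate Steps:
P(j) = j³
b = 1/8855 ≈ 0.00011293
(P(-14) + b)*(-4531 - 4585) = ((-14)³ + 1/8855)*(-4531 - 4585) = (-2744 + 1/8855)*(-9116) = -24298119/8855*(-9116) = 221501652804/8855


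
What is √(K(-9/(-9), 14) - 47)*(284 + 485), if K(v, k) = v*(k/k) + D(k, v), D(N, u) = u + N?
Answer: 769*I*√31 ≈ 4281.6*I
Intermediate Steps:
D(N, u) = N + u
K(v, k) = k + 2*v (K(v, k) = v*(k/k) + (k + v) = v*1 + (k + v) = v + (k + v) = k + 2*v)
√(K(-9/(-9), 14) - 47)*(284 + 485) = √((14 + 2*(-9/(-9))) - 47)*(284 + 485) = √((14 + 2*(-9*(-⅑))) - 47)*769 = √((14 + 2*1) - 47)*769 = √((14 + 2) - 47)*769 = √(16 - 47)*769 = √(-31)*769 = (I*√31)*769 = 769*I*√31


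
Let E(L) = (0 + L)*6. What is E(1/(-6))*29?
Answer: -29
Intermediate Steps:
E(L) = 6*L (E(L) = L*6 = 6*L)
E(1/(-6))*29 = (6/(-6))*29 = (6*(-⅙))*29 = -1*29 = -29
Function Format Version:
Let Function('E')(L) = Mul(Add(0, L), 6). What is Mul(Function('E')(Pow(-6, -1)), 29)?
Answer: -29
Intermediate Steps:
Function('E')(L) = Mul(6, L) (Function('E')(L) = Mul(L, 6) = Mul(6, L))
Mul(Function('E')(Pow(-6, -1)), 29) = Mul(Mul(6, Pow(-6, -1)), 29) = Mul(Mul(6, Rational(-1, 6)), 29) = Mul(-1, 29) = -29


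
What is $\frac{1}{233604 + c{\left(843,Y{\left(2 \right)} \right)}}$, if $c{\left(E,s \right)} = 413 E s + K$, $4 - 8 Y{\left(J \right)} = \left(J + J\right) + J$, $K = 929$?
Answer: $\frac{4}{589973} \approx 6.78 \cdot 10^{-6}$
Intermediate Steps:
$Y{\left(J \right)} = \frac{1}{2} - \frac{3 J}{8}$ ($Y{\left(J \right)} = \frac{1}{2} - \frac{\left(J + J\right) + J}{8} = \frac{1}{2} - \frac{2 J + J}{8} = \frac{1}{2} - \frac{3 J}{8}$)
$c{\left(E,s \right)} = 929 + 413 E s$ ($c{\left(E,s \right)} = 413 E s + 929 = 929 + 413 E s$)
$\frac{1}{233604 + c{\left(843,Y{\left(2 \right)} \right)}} = \frac{1}{233604 + \left(929 + 413 \cdot 843 \left(\frac{1}{2} - \frac{3}{4}\right)\right)} = \frac{1}{233604 + \left(929 + 413 \cdot 843 \left(- \frac{1}{4}\right)\right)} = \frac{1}{233604 + \left(929 - \frac{348159}{4}\right)} = \frac{1}{233604 - \frac{344443}{4}} = \frac{1}{\frac{589973}{4}} = \frac{4}{589973}$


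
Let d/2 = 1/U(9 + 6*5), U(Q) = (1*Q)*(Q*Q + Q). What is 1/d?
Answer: 30420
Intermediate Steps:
U(Q) = Q*(Q + Q**2) (U(Q) = Q*(Q**2 + Q) = Q*(Q + Q**2))
d = 1/30420 (d = 2/(((9 + 6*5)**2*(1 + (9 + 6*5)))) = 2/(((9 + 30)**2*(1 + (9 + 30)))) = 2/((39**2*(1 + 39))) = 2/((1521*40)) = 2/60840 = 2*(1/60840) = 1/30420 ≈ 3.2873e-5)
1/d = 1/(1/30420) = 30420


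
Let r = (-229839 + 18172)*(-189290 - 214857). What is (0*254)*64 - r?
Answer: -85544583049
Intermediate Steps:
r = 85544583049 (r = -211667*(-404147) = 85544583049)
(0*254)*64 - r = (0*254)*64 - 1*85544583049 = 0*64 - 85544583049 = 0 - 85544583049 = -85544583049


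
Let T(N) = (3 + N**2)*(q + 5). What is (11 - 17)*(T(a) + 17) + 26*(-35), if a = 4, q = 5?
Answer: -2152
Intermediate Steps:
T(N) = 30 + 10*N**2 (T(N) = (3 + N**2)*(5 + 5) = (3 + N**2)*10 = 30 + 10*N**2)
(11 - 17)*(T(a) + 17) + 26*(-35) = (11 - 17)*((30 + 10*4**2) + 17) + 26*(-35) = -6*((30 + 10*16) + 17) - 910 = -6*((30 + 160) + 17) - 910 = -6*(190 + 17) - 910 = -6*207 - 910 = -1242 - 910 = -2152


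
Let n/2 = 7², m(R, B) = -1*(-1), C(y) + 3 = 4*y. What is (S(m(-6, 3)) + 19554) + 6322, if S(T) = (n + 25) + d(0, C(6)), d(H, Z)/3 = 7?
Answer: 26020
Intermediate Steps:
C(y) = -3 + 4*y
d(H, Z) = 21 (d(H, Z) = 3*7 = 21)
m(R, B) = 1
n = 98 (n = 2*7² = 2*49 = 98)
S(T) = 144 (S(T) = (98 + 25) + 21 = 123 + 21 = 144)
(S(m(-6, 3)) + 19554) + 6322 = (144 + 19554) + 6322 = 19698 + 6322 = 26020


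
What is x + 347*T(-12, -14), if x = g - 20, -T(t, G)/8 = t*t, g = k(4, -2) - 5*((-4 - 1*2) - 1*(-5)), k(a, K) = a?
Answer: -399755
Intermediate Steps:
g = 9 (g = 4 - 5*((-4 - 1*2) - 1*(-5)) = 4 - 5*((-4 - 2) + 5) = 4 - 5*(-6 + 5) = 4 - 5*(-1) = 4 + 5 = 9)
T(t, G) = -8*t² (T(t, G) = -8*t*t = -8*t²)
x = -11 (x = 9 - 20 = -11)
x + 347*T(-12, -14) = -11 + 347*(-8*(-12)²) = -11 + 347*(-8*144) = -11 + 347*(-1152) = -11 - 399744 = -399755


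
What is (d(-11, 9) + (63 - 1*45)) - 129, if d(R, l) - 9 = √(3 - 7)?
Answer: -102 + 2*I ≈ -102.0 + 2.0*I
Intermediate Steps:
d(R, l) = 9 + 2*I (d(R, l) = 9 + √(3 - 7) = 9 + √(-4) = 9 + 2*I)
(d(-11, 9) + (63 - 1*45)) - 129 = ((9 + 2*I) + (63 - 1*45)) - 129 = ((9 + 2*I) + (63 - 45)) - 129 = ((9 + 2*I) + 18) - 129 = (27 + 2*I) - 129 = -102 + 2*I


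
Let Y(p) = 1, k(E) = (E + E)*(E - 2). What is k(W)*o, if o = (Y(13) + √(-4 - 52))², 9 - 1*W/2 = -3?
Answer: -58080 + 4224*I*√14 ≈ -58080.0 + 15805.0*I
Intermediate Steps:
W = 24 (W = 18 - 2*(-3) = 18 + 6 = 24)
k(E) = 2*E*(-2 + E) (k(E) = (2*E)*(-2 + E) = 2*E*(-2 + E))
o = (1 + 2*I*√14)² (o = (1 + √(-4 - 52))² = (1 + √(-56))² = (1 + 2*I*√14)² ≈ -55.0 + 14.967*I)
k(W)*o = (2*24*(-2 + 24))*(-55 + 4*I*√14) = (2*24*22)*(-55 + 4*I*√14) = 1056*(-55 + 4*I*√14) = -58080 + 4224*I*√14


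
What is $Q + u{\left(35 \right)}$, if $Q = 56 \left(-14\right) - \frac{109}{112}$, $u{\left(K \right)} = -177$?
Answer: $- \frac{107741}{112} \approx -961.97$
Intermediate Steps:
$Q = - \frac{87917}{112}$ ($Q = -784 - \frac{109}{112} = - \frac{87917}{112} \approx -784.97$)
$Q + u{\left(35 \right)} = - \frac{87917}{112} - 177 = - \frac{107741}{112}$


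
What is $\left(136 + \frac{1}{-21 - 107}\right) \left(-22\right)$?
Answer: $- \frac{191477}{64} \approx -2991.8$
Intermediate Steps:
$\left(136 + \frac{1}{-21 - 107}\right) \left(-22\right) = \left(136 + \frac{1}{-128}\right) \left(-22\right) = \left(136 - \frac{1}{128}\right) \left(-22\right) = \frac{17407}{128} \left(-22\right) = - \frac{191477}{64}$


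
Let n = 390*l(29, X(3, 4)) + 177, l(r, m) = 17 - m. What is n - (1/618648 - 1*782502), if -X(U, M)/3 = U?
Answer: 490475888711/618648 ≈ 7.9282e+5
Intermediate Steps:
X(U, M) = -3*U
n = 10317 (n = 390*(17 - (-3)*3) + 177 = 390*(17 - 1*(-9)) + 177 = 390*(17 + 9) + 177 = 390*26 + 177 = 10140 + 177 = 10317)
n - (1/618648 - 1*782502) = 10317 - (1/618648 - 1*782502) = 10317 - (1/618648 - 782502) = 10317 - 1*(-484093297295/618648) = 10317 + 484093297295/618648 = 490475888711/618648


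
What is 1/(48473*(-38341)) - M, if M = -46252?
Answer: 85959494307835/1858503293 ≈ 46252.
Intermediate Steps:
1/(48473*(-38341)) - M = 1/(48473*(-38341)) - 1*(-46252) = (1/48473)*(-1/38341) + 46252 = -1/1858503293 + 46252 = 85959494307835/1858503293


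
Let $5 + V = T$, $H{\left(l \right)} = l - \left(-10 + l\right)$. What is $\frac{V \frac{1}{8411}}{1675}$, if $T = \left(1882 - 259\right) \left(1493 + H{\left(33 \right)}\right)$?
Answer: $\frac{2439364}{14088425} \approx 0.17315$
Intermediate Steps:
$H{\left(l \right)} = 10$
$T = 2439369$ ($T = \left(1882 - 259\right) \left(1493 + 10\right) = 1623 \cdot 1503 = 2439369$)
$V = 2439364$ ($V = -5 + 2439369 = 2439364$)
$\frac{V \frac{1}{8411}}{1675} = \frac{2439364 \cdot \frac{1}{8411}}{1675} = 2439364 \cdot \frac{1}{8411} \cdot \frac{1}{1675} = \frac{2439364}{8411} \cdot \frac{1}{1675} = \frac{2439364}{14088425}$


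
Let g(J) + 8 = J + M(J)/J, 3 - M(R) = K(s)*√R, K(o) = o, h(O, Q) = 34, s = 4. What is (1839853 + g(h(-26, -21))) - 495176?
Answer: 45719905/34 - 2*√34/17 ≈ 1.3447e+6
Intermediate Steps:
M(R) = 3 - 4*√R
g(J) = -8 + J + (3 - 4*√J)/J (g(J) = -8 + (J + (3 - 4*√J)/J) = -8 + J + (3 - 4*√J)/J)
(1839853 + g(h(-26, -21))) - 495176 = (1839853 + (-8 + 34 - 2*√34/17 + 3/34)) - 495176 = (1839853 + (887/34 - 2*√34/17)) - 495176 = (62555889/34 - 2*√34/17) - 495176 = 45719905/34 - 2*√34/17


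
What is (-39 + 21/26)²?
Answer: 986049/676 ≈ 1458.7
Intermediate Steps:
(-39 + 21/26)² = (-993/26)² = 986049/676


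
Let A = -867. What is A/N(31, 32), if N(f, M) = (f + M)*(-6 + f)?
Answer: -289/525 ≈ -0.55048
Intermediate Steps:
N(f, M) = (-6 + f)*(M + f) (N(f, M) = (M + f)*(-6 + f) = (-6 + f)*(M + f))
A/N(31, 32) = -867/(31² - 6*32 - 6*31 + 32*31) = -867/(961 - 192 - 186 + 992) = -867/1575 = -867*1/1575 = -289/525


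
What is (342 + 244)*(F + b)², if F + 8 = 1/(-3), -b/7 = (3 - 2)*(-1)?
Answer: 9376/9 ≈ 1041.8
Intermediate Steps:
b = 7 (b = -7*(3 - 2)*(-1) = -7*(-1) = 7)
F = -25/3 (F = -8 + 1/(-3) = -8 + 1*(-⅓) = -8 - ⅓ = -25/3 ≈ -8.3333)
(342 + 244)*(F + b)² = (342 + 244)*(-25/3 + 7)² = 586*(-4/3)² = 586*(16/9) = 9376/9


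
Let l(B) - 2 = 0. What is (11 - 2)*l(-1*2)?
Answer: 18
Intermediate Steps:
l(B) = 2 (l(B) = 2 + 0 = 2)
(11 - 2)*l(-1*2) = (11 - 2)*2 = 9*2 = 18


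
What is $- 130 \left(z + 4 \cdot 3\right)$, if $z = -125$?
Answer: $14690$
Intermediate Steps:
$- 130 \left(z + 4 \cdot 3\right) = - 130 \left(-125 + 4 \cdot 3\right) = - 130 \left(-125 + 12\right) = \left(-130\right) \left(-113\right) = 14690$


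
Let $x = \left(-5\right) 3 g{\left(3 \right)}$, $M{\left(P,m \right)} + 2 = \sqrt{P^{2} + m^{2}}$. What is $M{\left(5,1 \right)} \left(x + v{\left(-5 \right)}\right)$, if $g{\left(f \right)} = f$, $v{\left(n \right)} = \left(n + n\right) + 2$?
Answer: $106 - 53 \sqrt{26} \approx -164.25$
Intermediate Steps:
$v{\left(n \right)} = 2 + 2 n$ ($v{\left(n \right)} = 2 n + 2 = 2 + 2 n$)
$M{\left(P,m \right)} = -2 + \sqrt{P^{2} + m^{2}}$
$x = -45$ ($x = \left(-5\right) 3 \cdot 3 = \left(-15\right) 3 = -45$)
$M{\left(5,1 \right)} \left(x + v{\left(-5 \right)}\right) = \left(-2 + \sqrt{5^{2} + 1^{2}}\right) \left(-45 + \left(2 + 2 \left(-5\right)\right)\right) = \left(-2 + \sqrt{25 + 1}\right) \left(-45 + \left(2 - 10\right)\right) = \left(-2 + \sqrt{26}\right) \left(-45 - 8\right) = \left(-2 + \sqrt{26}\right) \left(-53\right) = 106 - 53 \sqrt{26}$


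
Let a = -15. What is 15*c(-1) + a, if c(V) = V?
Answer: -30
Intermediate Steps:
15*c(-1) + a = 15*(-1) - 15 = -15 - 15 = -30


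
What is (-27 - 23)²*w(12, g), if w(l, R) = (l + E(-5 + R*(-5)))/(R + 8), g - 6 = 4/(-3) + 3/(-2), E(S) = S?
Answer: -132500/67 ≈ -1977.6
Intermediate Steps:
g = 19/6 (g = 6 + (4/(-3) + 3/(-2)) = 6 + (4*(-⅓) + 3*(-½)) = 6 + (-4/3 - 3/2) = 6 - 17/6 = 19/6 ≈ 3.1667)
w(l, R) = (-5 + l - 5*R)/(8 + R) (w(l, R) = (l + (-5 + R*(-5)))/(R + 8) = (l + (-5 - 5*R))/(8 + R) = (-5 + l - 5*R)/(8 + R))
(-27 - 23)²*w(12, g) = (-27 - 23)²*((-5 + 12 - 5*19/6)/(8 + 19/6)) = (-50)²*((-5 + 12 - 95/6)/(67/6)) = 2500*((6/67)*(-53/6)) = 2500*(-53/67) = -132500/67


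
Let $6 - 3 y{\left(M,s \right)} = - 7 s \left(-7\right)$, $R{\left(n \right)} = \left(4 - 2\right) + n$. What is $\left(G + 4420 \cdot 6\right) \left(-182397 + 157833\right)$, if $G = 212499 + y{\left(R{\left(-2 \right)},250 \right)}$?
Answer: $-5771008844$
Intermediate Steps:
$R{\left(n \right)} = 2 + n$
$y{\left(M,s \right)} = 2 - \frac{49 s}{3}$ ($y{\left(M,s \right)} = 2 - \frac{- 7 s \left(-7\right)}{3} = 2 - \frac{49 s}{3}$)
$G = \frac{625253}{3}$ ($G = 212499 + \left(2 - \frac{12250}{3}\right) = 212499 - \frac{12244}{3} = \frac{625253}{3} \approx 2.0842 \cdot 10^{5}$)
$\left(G + 4420 \cdot 6\right) \left(-182397 + 157833\right) = \left(\frac{625253}{3} + 4420 \cdot 6\right) \left(-182397 + 157833\right) = \left(\frac{625253}{3} + 26520\right) \left(-24564\right) = \frac{704813}{3} \left(-24564\right) = -5771008844$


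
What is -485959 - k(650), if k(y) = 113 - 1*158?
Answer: -485914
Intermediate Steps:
k(y) = -45 (k(y) = 113 - 158 = -45)
-485959 - k(650) = -485959 - 1*(-45) = -485959 + 45 = -485914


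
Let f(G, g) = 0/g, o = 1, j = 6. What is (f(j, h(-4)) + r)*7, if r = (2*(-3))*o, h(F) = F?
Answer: -42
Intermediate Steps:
r = -6 (r = (2*(-3))*1 = -6*1 = -6)
f(G, g) = 0
(f(j, h(-4)) + r)*7 = (0 - 6)*7 = -6*7 = -42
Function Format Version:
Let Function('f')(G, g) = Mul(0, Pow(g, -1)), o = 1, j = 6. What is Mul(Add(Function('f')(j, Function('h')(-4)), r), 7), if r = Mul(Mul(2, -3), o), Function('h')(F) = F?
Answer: -42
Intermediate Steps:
r = -6 (r = Mul(Mul(2, -3), 1) = Mul(-6, 1) = -6)
Function('f')(G, g) = 0
Mul(Add(Function('f')(j, Function('h')(-4)), r), 7) = Mul(Add(0, -6), 7) = Mul(-6, 7) = -42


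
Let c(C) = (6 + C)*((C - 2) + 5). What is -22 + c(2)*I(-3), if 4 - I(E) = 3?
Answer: 18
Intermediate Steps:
c(C) = (3 + C)*(6 + C) (c(C) = (6 + C)*((-2 + C) + 5) = (6 + C)*(3 + C) = (3 + C)*(6 + C))
I(E) = 1 (I(E) = 4 - 1*3 = 4 - 3 = 1)
-22 + c(2)*I(-3) = -22 + (18 + 2² + 9*2)*1 = -22 + (18 + 4 + 18)*1 = -22 + 40*1 = -22 + 40 = 18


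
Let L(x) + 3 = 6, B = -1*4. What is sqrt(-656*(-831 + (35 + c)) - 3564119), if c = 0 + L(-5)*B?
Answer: 3*I*sqrt(337119) ≈ 1741.9*I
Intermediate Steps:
B = -4
L(x) = 3 (L(x) = -3 + 6 = 3)
c = -12 (c = 0 + 3*(-4) = 0 - 12 = -12)
sqrt(-656*(-831 + (35 + c)) - 3564119) = sqrt(-656*(-831 + (35 - 12)) - 3564119) = sqrt(-656*(-831 + 23) - 3564119) = sqrt(-656*(-808) - 3564119) = sqrt(530048 - 3564119) = sqrt(-3034071) = 3*I*sqrt(337119)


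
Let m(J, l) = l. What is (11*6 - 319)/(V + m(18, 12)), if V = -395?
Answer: 253/383 ≈ 0.66057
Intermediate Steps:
(11*6 - 319)/(V + m(18, 12)) = (11*6 - 319)/(-395 + 12) = (66 - 319)/(-383) = -253*(-1/383) = 253/383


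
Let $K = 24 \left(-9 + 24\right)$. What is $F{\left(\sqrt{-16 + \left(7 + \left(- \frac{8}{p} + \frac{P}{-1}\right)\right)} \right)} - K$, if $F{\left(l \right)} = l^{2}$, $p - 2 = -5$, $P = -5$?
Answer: $- \frac{1084}{3} \approx -361.33$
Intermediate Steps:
$p = -3$ ($p = 2 - 5 = -3$)
$K = 360$ ($K = 24 \cdot 15 = 360$)
$F{\left(\sqrt{-16 + \left(7 + \left(- \frac{8}{p} + \frac{P}{-1}\right)\right)} \right)} - K = \left(\sqrt{-16 + \left(7 - \left(-5 - \frac{8}{3}\right)\right)}\right)^{2} - 360 = \left(\sqrt{-16 + \left(7 - - \frac{23}{3}\right)}\right)^{2} - 360 = \left(\sqrt{-16 + \left(7 + \left(\frac{8}{3} + 5\right)\right)}\right)^{2} - 360 = \left(\sqrt{-16 + \left(7 + \frac{23}{3}\right)}\right)^{2} - 360 = \left(\sqrt{-16 + \frac{44}{3}}\right)^{2} - 360 = \left(\sqrt{- \frac{4}{3}}\right)^{2} - 360 = \left(\frac{2 i \sqrt{3}}{3}\right)^{2} - 360 = - \frac{4}{3} - 360 = - \frac{1084}{3}$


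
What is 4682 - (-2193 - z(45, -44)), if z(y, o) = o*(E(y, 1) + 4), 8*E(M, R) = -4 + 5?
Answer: 13387/2 ≈ 6693.5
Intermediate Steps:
E(M, R) = ⅛ (E(M, R) = (-4 + 5)/8 = (⅛)*1 = ⅛)
z(y, o) = 33*o/8 (z(y, o) = o*(⅛ + 4) = o*(33/8) = 33*o/8)
4682 - (-2193 - z(45, -44)) = 4682 - (-2193 - 33*(-44)/8) = 4682 - (-2193 - 1*(-363/2)) = 4682 - (-2193 + 363/2) = 4682 - 1*(-4023/2) = 4682 + 4023/2 = 13387/2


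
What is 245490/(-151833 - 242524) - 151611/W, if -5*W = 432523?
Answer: 1987260045/1758437863 ≈ 1.1301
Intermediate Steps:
W = -432523/5 (W = -⅕*432523 = -432523/5 ≈ -86505.)
245490/(-151833 - 242524) - 151611/W = 245490/(-151833 - 242524) - 151611/(-432523/5) = 245490/(-394357) - 151611*(-5/432523) = 245490*(-1/394357) + 7815/4459 = -245490/394357 + 7815/4459 = 1987260045/1758437863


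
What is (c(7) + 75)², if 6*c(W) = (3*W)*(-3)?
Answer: 16641/4 ≈ 4160.3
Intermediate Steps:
c(W) = -3*W/2 (c(W) = ((3*W)*(-3))/6 = (-9*W)/6 = -3*W/2)
(c(7) + 75)² = (-3/2*7 + 75)² = (-21/2 + 75)² = (129/2)² = 16641/4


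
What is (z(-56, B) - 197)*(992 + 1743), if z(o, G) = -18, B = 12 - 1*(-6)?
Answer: -588025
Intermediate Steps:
B = 18 (B = 12 + 6 = 18)
(z(-56, B) - 197)*(992 + 1743) = (-18 - 197)*(992 + 1743) = -215*2735 = -588025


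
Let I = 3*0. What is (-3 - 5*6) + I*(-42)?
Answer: -33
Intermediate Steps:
I = 0
(-3 - 5*6) + I*(-42) = (-3 - 5*6) + 0*(-42) = (-3 - 30) + 0 = -33 + 0 = -33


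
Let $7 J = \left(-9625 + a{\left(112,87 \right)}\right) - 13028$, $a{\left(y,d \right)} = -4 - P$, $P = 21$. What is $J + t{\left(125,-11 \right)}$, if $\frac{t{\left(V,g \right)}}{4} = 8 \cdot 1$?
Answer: $- \frac{22454}{7} \approx -3207.7$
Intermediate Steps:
$a{\left(y,d \right)} = -25$ ($a{\left(y,d \right)} = -4 - 21 = -25$)
$J = - \frac{22678}{7}$ ($J = \frac{\left(-9625 - 25\right) - 13028}{7} = \frac{-9650 - 13028}{7} = \frac{1}{7} \left(-22678\right) = - \frac{22678}{7} \approx -3239.7$)
$t{\left(V,g \right)} = 32$ ($t{\left(V,g \right)} = 4 \cdot 8 \cdot 1 = 4 \cdot 8 = 32$)
$J + t{\left(125,-11 \right)} = - \frac{22678}{7} + 32 = - \frac{22454}{7}$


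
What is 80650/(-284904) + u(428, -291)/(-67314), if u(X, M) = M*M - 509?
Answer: -2450817799/1598168988 ≈ -1.5335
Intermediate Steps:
u(X, M) = -509 + M² (u(X, M) = M² - 509 = -509 + M²)
80650/(-284904) + u(428, -291)/(-67314) = 80650/(-284904) + (-509 + (-291)²)/(-67314) = 80650*(-1/284904) + (-509 + 84681)*(-1/67314) = -40325/142452 + 84172*(-1/67314) = -40325/142452 - 42086/33657 = -2450817799/1598168988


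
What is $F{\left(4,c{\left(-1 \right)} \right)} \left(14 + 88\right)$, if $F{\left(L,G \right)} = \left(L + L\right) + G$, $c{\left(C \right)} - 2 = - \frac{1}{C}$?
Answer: $1122$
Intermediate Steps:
$c{\left(C \right)} = 2 - \frac{1}{C}$
$F{\left(L,G \right)} = G + 2 L$ ($F{\left(L,G \right)} = 2 L + G = G + 2 L$)
$F{\left(4,c{\left(-1 \right)} \right)} \left(14 + 88\right) = \left(\left(2 - \frac{1}{-1}\right) + 2 \cdot 4\right) \left(14 + 88\right) = \left(\left(2 - -1\right) + 8\right) 102 = \left(\left(2 + 1\right) + 8\right) 102 = \left(3 + 8\right) 102 = 11 \cdot 102 = 1122$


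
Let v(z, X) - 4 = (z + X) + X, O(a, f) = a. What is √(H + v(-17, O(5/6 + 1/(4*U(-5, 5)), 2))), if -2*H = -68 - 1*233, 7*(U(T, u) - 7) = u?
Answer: √45111/18 ≈ 11.800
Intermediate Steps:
U(T, u) = 7 + u/7
v(z, X) = 4 + z + 2*X (v(z, X) = 4 + ((z + X) + X) = 4 + ((X + z) + X) = 4 + (z + 2*X) = 4 + z + 2*X)
H = 301/2 (H = -(-68 - 1*233)/2 = -(-68 - 233)/2 = -½*(-301) = 301/2 ≈ 150.50)
√(H + v(-17, O(5/6 + 1/(4*U(-5, 5)), 2))) = √(301/2 + (4 - 17 + 2*(5/6 + 1/(4*(7 + (⅐)*5))))) = √(301/2 + (4 - 17 + 2*(5*(⅙) + 1/(4*(7 + 5/7))))) = √(301/2 + (4 - 17 + 2*(⅚ + 1/(4*(54/7))))) = √(301/2 + (4 - 17 + 2*(⅚ + (¼)*(7/54)))) = √(301/2 + (4 - 17 + 2*(⅚ + 7/216))) = √(301/2 + (4 - 17 + 2*(187/216))) = √(301/2 + (4 - 17 + 187/108)) = √(301/2 - 1217/108) = √(15037/108) = √45111/18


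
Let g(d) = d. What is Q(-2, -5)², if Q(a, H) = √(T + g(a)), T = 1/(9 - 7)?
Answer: -3/2 ≈ -1.5000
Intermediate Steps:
T = ½ (T = 1/2 = ½ ≈ 0.50000)
Q(a, H) = √(½ + a)
Q(-2, -5)² = (√(2 + 4*(-2))/2)² = (√(2 - 8)/2)² = (√(-6)/2)² = ((I*√6)/2)² = (I*√6/2)² = -3/2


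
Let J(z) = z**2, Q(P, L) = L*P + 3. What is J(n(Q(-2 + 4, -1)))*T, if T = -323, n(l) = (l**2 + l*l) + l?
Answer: -2907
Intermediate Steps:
Q(P, L) = 3 + L*P
n(l) = l + 2*l**2 (n(l) = (l**2 + l**2) + l = 2*l**2 + l = l + 2*l**2)
J(n(Q(-2 + 4, -1)))*T = ((3 - (-2 + 4))*(1 + 2*(3 - (-2 + 4))))**2*(-323) = ((3 - 1*2)*(1 + 2*(3 - 1*2)))**2*(-323) = ((3 - 2)*(1 + 2*(3 - 2)))**2*(-323) = (1*(1 + 2*1))**2*(-323) = (1*(1 + 2))**2*(-323) = (1*3)**2*(-323) = 3**2*(-323) = 9*(-323) = -2907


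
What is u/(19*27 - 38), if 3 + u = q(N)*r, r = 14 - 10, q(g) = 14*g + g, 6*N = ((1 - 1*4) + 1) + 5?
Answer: 27/475 ≈ 0.056842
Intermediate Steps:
N = ½ (N = (((1 - 1*4) + 1) + 5)/6 = (((1 - 4) + 1) + 5)/6 = ((-3 + 1) + 5)/6 = (-2 + 5)/6 = (⅙)*3 = ½ ≈ 0.50000)
q(g) = 15*g
r = 4
u = 27 (u = -3 + (15*(½))*4 = -3 + (15/2)*4 = -3 + 30 = 27)
u/(19*27 - 38) = 27/(19*27 - 38) = 27/(513 - 38) = 27/475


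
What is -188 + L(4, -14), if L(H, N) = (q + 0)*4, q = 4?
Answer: -172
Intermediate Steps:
L(H, N) = 16 (L(H, N) = (4 + 0)*4 = 4*4 = 16)
-188 + L(4, -14) = -188 + 16 = -172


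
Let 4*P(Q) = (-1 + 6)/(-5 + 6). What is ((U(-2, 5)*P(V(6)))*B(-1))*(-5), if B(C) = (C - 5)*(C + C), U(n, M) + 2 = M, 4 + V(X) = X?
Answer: -225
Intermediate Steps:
V(X) = -4 + X
U(n, M) = -2 + M
B(C) = 2*C*(-5 + C) (B(C) = (-5 + C)*(2*C) = 2*C*(-5 + C))
P(Q) = 5/4 (P(Q) = ((-1 + 6)/(-5 + 6))/4 = (5/1)/4 = (5*1)/4 = (¼)*5 = 5/4)
((U(-2, 5)*P(V(6)))*B(-1))*(-5) = (((-2 + 5)*(5/4))*(2*(-1)*(-5 - 1)))*(-5) = ((3*(5/4))*(2*(-1)*(-6)))*(-5) = ((15/4)*12)*(-5) = 45*(-5) = -225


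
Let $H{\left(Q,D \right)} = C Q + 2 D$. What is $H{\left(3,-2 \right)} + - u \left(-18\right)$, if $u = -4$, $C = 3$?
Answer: $-67$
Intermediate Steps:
$H{\left(Q,D \right)} = 2 D + 3 Q$ ($H{\left(Q,D \right)} = 3 Q + 2 D = 2 D + 3 Q$)
$H{\left(3,-2 \right)} + - u \left(-18\right) = \left(2 \left(-2\right) + 3 \cdot 3\right) + \left(-1\right) \left(-4\right) \left(-18\right) = \left(-4 + 9\right) + 4 \left(-18\right) = 5 - 72 = -67$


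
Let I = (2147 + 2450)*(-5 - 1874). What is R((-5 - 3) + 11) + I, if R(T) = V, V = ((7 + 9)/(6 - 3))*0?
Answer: -8637763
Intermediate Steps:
I = -8637763 (I = 4597*(-1879) = -8637763)
V = 0 (V = (16/3)*0 = 0)
R(T) = 0
R((-5 - 3) + 11) + I = 0 - 8637763 = -8637763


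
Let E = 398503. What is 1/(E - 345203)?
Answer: 1/53300 ≈ 1.8762e-5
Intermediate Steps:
1/(E - 345203) = 1/(398503 - 345203) = 1/53300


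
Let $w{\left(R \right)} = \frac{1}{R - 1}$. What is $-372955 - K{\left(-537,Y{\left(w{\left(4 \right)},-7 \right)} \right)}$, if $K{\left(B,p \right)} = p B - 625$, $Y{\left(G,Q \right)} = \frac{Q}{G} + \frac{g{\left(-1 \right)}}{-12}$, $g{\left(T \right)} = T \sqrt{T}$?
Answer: $-383607 + \frac{179 i}{4} \approx -3.8361 \cdot 10^{5} + 44.75 i$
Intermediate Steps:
$w{\left(R \right)} = \frac{1}{-1 + R}$
$g{\left(T \right)} = T^{\frac{3}{2}}$
$Y{\left(G,Q \right)} = \frac{i}{12} + \frac{Q}{G}$ ($Y{\left(G,Q \right)} = \frac{Q}{G} + \frac{\left(-1\right)^{\frac{3}{2}}}{-12} = \frac{Q}{G} + - i \left(- \frac{1}{12}\right) = \frac{Q}{G} + \frac{i}{12} = \frac{i}{12} + \frac{Q}{G}$)
$K{\left(B,p \right)} = -625 + B p$ ($K{\left(B,p \right)} = B p - 625 = -625 + B p$)
$-372955 - K{\left(-537,Y{\left(w{\left(4 \right)},-7 \right)} \right)} = -372955 - \left(-625 - 537 \left(\frac{i}{12} - \frac{7}{\frac{1}{-1 + 4}}\right)\right) = -372955 - \left(-625 - 537 \left(\frac{i}{12} - \frac{7}{\frac{1}{3}}\right)\right) = -372955 - \left(-625 - 537 \left(\frac{i}{12} - 7 \frac{1}{\frac{1}{3}}\right)\right) = -372955 - \left(-625 - 537 \left(\frac{i}{12} - 21\right)\right) = -372955 - \left(-625 - 537 \left(-21 + \frac{i}{12}\right)\right) = -372955 - \left(-625 + \left(11277 - \frac{179 i}{4}\right)\right) = -372955 - \left(10652 - \frac{179 i}{4}\right) = -383607 + \frac{179 i}{4}$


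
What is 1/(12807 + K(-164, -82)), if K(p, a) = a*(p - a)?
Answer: 1/19531 ≈ 5.1201e-5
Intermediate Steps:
1/(12807 + K(-164, -82)) = 1/(12807 - 82*(-164 - 1*(-82))) = 1/(12807 - 82*(-164 + 82)) = 1/(12807 - 82*(-82)) = 1/(12807 + 6724) = 1/19531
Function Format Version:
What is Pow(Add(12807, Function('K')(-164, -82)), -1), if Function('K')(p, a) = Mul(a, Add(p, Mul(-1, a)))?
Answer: Rational(1, 19531) ≈ 5.1201e-5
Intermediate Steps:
Pow(Add(12807, Function('K')(-164, -82)), -1) = Pow(Add(12807, Mul(-82, Add(-164, Mul(-1, -82)))), -1) = Pow(Add(12807, Mul(-82, Add(-164, 82))), -1) = Pow(Add(12807, Mul(-82, -82)), -1) = Pow(Add(12807, 6724), -1) = Pow(19531, -1) = Rational(1, 19531)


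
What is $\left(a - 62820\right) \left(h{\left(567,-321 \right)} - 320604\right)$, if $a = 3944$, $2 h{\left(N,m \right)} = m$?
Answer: $18885330702$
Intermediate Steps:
$h{\left(N,m \right)} = \frac{m}{2}$
$\left(a - 62820\right) \left(h{\left(567,-321 \right)} - 320604\right) = \left(3944 - 62820\right) \left(\frac{1}{2} \left(-321\right) - 320604\right) = - 58876 \left(- \frac{321}{2} - 320604\right) = \left(-58876\right) \left(- \frac{641529}{2}\right) = 18885330702$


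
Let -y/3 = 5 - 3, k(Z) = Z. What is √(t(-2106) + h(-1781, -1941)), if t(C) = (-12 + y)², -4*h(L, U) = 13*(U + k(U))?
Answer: √51762/2 ≈ 113.76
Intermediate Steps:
y = -6 (y = -3*(5 - 3) = -3*2 = -6)
h(L, U) = -13*U/2 (h(L, U) = -13*(U + U)/4 = -13*2*U/4 = -13*U/2)
t(C) = 324 (t(C) = (-12 - 6)² = (-18)² = 324)
√(t(-2106) + h(-1781, -1941)) = √(324 - 13/2*(-1941)) = √(324 + 25233/2) = √(25881/2) = √51762/2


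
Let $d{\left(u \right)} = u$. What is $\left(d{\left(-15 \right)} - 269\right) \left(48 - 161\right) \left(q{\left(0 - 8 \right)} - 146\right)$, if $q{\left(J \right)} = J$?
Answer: $-4942168$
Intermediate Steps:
$\left(d{\left(-15 \right)} - 269\right) \left(48 - 161\right) \left(q{\left(0 - 8 \right)} - 146\right) = \left(-15 - 269\right) \left(48 - 161\right) \left(\left(0 - 8\right) - 146\right) = - 284 \left(- 113 \left(\left(0 - 8\right) - 146\right)\right) = - 284 \left(- 113 \left(-8 - 146\right)\right) = - 284 \left(\left(-113\right) \left(-154\right)\right) = \left(-284\right) 17402 = -4942168$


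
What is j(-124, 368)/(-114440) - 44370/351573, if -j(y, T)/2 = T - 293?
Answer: -167498895/1341133804 ≈ -0.12489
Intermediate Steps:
j(y, T) = 586 - 2*T (j(y, T) = -2*(T - 293) = -2*(-293 + T) = 586 - 2*T)
j(-124, 368)/(-114440) - 44370/351573 = (586 - 2*368)/(-114440) - 44370/351573 = (586 - 736)*(-1/114440) - 44370*1/351573 = -150*(-1/114440) - 14790/117191 = 15/11444 - 14790/117191 = -167498895/1341133804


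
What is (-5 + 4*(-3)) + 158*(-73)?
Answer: -11551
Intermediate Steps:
(-5 + 4*(-3)) + 158*(-73) = (-5 - 12) - 11534 = -17 - 11534 = -11551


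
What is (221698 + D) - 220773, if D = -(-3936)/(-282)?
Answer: 42819/47 ≈ 911.04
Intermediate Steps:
D = -656/47 (D = -(-3936)*(-1)/282 = -12*164/141 = -656/47 ≈ -13.957)
(221698 + D) - 220773 = (221698 - 656/47) - 220773 = 10419150/47 - 220773 = 42819/47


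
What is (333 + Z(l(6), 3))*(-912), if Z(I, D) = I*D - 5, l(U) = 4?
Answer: -310080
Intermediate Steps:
Z(I, D) = -5 + D*I (Z(I, D) = D*I - 5 = -5 + D*I)
(333 + Z(l(6), 3))*(-912) = (333 + (-5 + 3*4))*(-912) = (333 + (-5 + 12))*(-912) = (333 + 7)*(-912) = 340*(-912) = -310080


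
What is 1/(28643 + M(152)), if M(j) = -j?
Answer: 1/28491 ≈ 3.5099e-5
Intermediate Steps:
1/(28643 + M(152)) = 1/(28643 - 1*152) = 1/(28643 - 152) = 1/28491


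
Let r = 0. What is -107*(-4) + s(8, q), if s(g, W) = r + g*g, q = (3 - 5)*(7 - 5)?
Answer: 492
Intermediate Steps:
q = -4 (q = -2*2 = -4)
s(g, W) = g² (s(g, W) = 0 + g*g = 0 + g² = g²)
-107*(-4) + s(8, q) = -107*(-4) + 8² = 428 + 64 = 492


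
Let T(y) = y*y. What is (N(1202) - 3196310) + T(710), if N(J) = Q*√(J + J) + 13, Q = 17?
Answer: -2692197 + 34*√601 ≈ -2.6914e+6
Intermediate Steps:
T(y) = y²
N(J) = 13 + 17*√2*√J (N(J) = 17*√(J + J) + 13 = 17*√(2*J) + 13 = 17*(√2*√J) + 13 = 17*√2*√J + 13 = 13 + 17*√2*√J)
(N(1202) - 3196310) + T(710) = ((13 + 17*√2*√1202) - 3196310) + 710² = ((13 + 34*√601) - 3196310) + 504100 = (-3196297 + 34*√601) + 504100 = -2692197 + 34*√601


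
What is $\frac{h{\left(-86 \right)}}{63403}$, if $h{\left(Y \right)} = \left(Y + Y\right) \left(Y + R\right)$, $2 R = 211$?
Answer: $- \frac{3354}{63403} \approx -0.0529$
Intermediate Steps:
$R = \frac{211}{2}$ ($R = \frac{1}{2} \cdot 211 = \frac{211}{2} \approx 105.5$)
$h{\left(Y \right)} = 2 Y \left(\frac{211}{2} + Y\right)$ ($h{\left(Y \right)} = \left(Y + Y\right) \left(Y + \frac{211}{2}\right) = 2 Y \left(\frac{211}{2} + Y\right)$)
$\frac{h{\left(-86 \right)}}{63403} = \frac{\left(-86\right) \left(211 + 2 \left(-86\right)\right)}{63403} = - 86 \left(211 - 172\right) \frac{1}{63403} = \left(-86\right) 39 \cdot \frac{1}{63403} = \left(-3354\right) \frac{1}{63403} = - \frac{3354}{63403}$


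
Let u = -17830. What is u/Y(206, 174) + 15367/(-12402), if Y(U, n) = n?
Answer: -37300253/359658 ≈ -103.71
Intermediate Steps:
u/Y(206, 174) + 15367/(-12402) = -17830/174 + 15367/(-12402) = -17830*1/174 + 15367*(-1/12402) = -8915/87 - 15367/12402 = -37300253/359658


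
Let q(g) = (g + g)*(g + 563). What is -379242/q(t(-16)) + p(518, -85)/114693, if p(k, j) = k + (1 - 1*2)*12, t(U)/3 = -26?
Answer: 7255781111/1446278730 ≈ 5.0169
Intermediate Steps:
t(U) = -78 (t(U) = 3*(-26) = -78)
p(k, j) = -12 + k (p(k, j) = k + (1 - 2)*12 = k - 1*12 = k - 12 = -12 + k)
q(g) = 2*g*(563 + g) (q(g) = (2*g)*(563 + g) = 2*g*(563 + g))
-379242/q(t(-16)) + p(518, -85)/114693 = -379242*(-1/(156*(563 - 78))) + (-12 + 518)/114693 = -379242/(2*(-78)*485) + 506*(1/114693) = -379242/(-75660) + 506/114693 = -379242*(-1/75660) + 506/114693 = 63207/12610 + 506/114693 = 7255781111/1446278730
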